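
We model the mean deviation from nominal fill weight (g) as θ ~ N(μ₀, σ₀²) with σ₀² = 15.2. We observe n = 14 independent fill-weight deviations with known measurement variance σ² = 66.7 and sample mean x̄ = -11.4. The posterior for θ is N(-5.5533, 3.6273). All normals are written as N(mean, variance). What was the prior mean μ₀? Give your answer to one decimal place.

μ₀ = 13.1

The posterior mean is a precision-weighted average: μ_n = (τ₀μ₀ + τ_data·x̄)/(τ₀+τ_data), with τ₀=1/σ₀² and τ_data=n/σ².
Here τ₀ = 1/15.2 = 0.065789 and τ_data = 14/66.7 = 0.209895, so τ_n = 0.275684.
Rearranging for μ₀: μ₀ = (μ_n·τ_n − τ_data·x̄)/τ₀ = (-5.5533·0.275684 − 0.209895·-11.4) / 0.065789 = 0.861847/0.065789 ≈ 13.1.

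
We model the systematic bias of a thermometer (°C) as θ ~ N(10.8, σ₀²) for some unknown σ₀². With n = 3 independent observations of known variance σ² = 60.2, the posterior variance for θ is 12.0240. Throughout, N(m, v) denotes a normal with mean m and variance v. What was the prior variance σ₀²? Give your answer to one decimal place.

Posterior precision equals prior precision plus data precision: 1/σ_n² = 1/σ₀² + n/σ².
So 1/σ₀² = 1/12.0240 − 3/60.2 = 0.083167 − 0.049834 = 0.033333.
Hence σ₀² = 1/0.033333 ≈ 30.0.

σ₀² = 30.0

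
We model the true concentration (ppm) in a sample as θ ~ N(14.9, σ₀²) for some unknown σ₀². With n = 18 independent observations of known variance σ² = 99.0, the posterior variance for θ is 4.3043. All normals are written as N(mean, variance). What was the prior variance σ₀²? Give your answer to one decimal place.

σ₀² = 19.8

For the Normal–Normal model with known σ², precisions add: τ_n = τ₀ + n/σ².
So 1/σ₀² = 1/4.3043 − 18/99.0 = 0.232326 − 0.181818 = 0.050508.
Hence σ₀² = 1/0.050508 ≈ 19.8.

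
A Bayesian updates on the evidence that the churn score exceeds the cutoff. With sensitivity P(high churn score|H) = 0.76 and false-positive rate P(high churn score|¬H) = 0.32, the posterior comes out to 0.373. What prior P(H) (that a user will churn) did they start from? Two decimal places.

P(H) = 0.20

Bayes' rule in odds form gives O(H|E) = O(H)·[P(E|H)/P(E|¬H)], hence O(H) = O(H|E)/LR.
Posterior odds = 0.373/(1−0.373) = 0.5949. LR = 0.76/0.32 = 2.3750.
Prior odds = 0.5949/2.3750 = 0.2505, so P(H) = 0.2505/(1+0.2505) ≈ 0.20.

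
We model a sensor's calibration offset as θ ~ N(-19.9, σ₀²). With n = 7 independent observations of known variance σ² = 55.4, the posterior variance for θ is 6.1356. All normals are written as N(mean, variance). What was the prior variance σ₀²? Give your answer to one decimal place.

Posterior precision equals prior precision plus data precision: 1/σ_n² = 1/σ₀² + n/σ².
So 1/σ₀² = 1/6.1356 − 7/55.4 = 0.162983 − 0.126354 = 0.036629.
Hence σ₀² = 1/0.036629 ≈ 27.3.

σ₀² = 27.3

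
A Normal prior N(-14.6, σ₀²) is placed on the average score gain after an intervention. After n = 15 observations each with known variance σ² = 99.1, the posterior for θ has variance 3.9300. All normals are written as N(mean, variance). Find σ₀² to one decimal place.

For the Normal–Normal model with known σ², precisions add: τ_n = τ₀ + n/σ².
So 1/σ₀² = 1/3.9300 − 15/99.1 = 0.254453 − 0.151362 = 0.103091.
Hence σ₀² = 1/0.103091 ≈ 9.7.

σ₀² = 9.7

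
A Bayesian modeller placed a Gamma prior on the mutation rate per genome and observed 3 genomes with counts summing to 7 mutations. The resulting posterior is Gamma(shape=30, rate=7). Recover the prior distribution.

Gamma(shape=23, rate=4)

Gamma–Poisson conjugacy: posterior shape = α + Σxᵢ, posterior rate = β + n.
So α = 30 − 7 = 23 and β = 7 − 3 = 4.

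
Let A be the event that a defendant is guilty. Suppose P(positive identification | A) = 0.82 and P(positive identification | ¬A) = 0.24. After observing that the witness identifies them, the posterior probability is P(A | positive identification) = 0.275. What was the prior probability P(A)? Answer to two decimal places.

In odds form, posterior odds = prior odds × likelihood ratio, so prior odds = posterior odds ÷ LR.
Posterior odds = 0.275/(1−0.275) = 0.3793. LR = 0.82/0.24 = 3.4167.
Prior odds = 0.3793/3.4167 = 0.1110, so P(A) = 0.1110/(1+0.1110) ≈ 0.10.

P(A) = 0.10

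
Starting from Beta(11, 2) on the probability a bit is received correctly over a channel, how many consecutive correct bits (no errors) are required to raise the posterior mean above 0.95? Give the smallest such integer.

k = 28

After k correct bits and 0 errors the posterior is Beta(11+k, 2), with mean (11+k)/(11+2+k).
Set (11+k)/(13+k) > 0.95 and solve: k > (0.95·13 − 11)/(1 − 0.95) = 27.000.
The smallest integer exceeding 27.000 is 28, and checking k=28: (39)/(41) = 0.9512 > 0.95.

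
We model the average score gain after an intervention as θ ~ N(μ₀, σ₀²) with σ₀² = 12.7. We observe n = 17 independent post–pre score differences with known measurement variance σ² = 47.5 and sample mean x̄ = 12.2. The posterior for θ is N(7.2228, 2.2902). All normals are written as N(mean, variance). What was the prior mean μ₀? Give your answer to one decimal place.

μ₀ = -15.4

The posterior mean is a precision-weighted average: μ_n = (τ₀μ₀ + τ_data·x̄)/(τ₀+τ_data), with τ₀=1/σ₀² and τ_data=n/σ².
Here τ₀ = 1/12.7 = 0.078740 and τ_data = 17/47.5 = 0.357895, so τ_n = 0.436635.
Rearranging for μ₀: μ₀ = (μ_n·τ_n − τ_data·x̄)/τ₀ = (7.2228·0.436635 − 0.357895·12.2) / 0.078740 = -1.212592/0.078740 ≈ -15.4.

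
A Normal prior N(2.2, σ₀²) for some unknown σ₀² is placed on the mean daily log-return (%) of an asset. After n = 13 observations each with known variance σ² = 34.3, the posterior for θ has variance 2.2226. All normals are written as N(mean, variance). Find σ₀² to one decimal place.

For the Normal–Normal model with known σ², precisions add: τ_n = τ₀ + n/σ².
So 1/σ₀² = 1/2.2226 − 13/34.3 = 0.449924 − 0.379009 = 0.070915.
Hence σ₀² = 1/0.070915 ≈ 14.1.

σ₀² = 14.1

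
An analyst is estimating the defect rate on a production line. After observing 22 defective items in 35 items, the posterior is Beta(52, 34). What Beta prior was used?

Under Beta–binomial conjugacy the posterior parameters are (a+s, b+f).
Subtract the data counts: 52−22=30, 34−13=21.

Beta(30, 21)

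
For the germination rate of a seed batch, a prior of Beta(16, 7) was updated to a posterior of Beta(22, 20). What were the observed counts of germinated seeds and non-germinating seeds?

Under Beta–binomial conjugacy the posterior parameters are (a+s, b+f).
Match parameters: s=22−16=6, f=20−7=13.

6 germinated seeds and 13 non-germinating seeds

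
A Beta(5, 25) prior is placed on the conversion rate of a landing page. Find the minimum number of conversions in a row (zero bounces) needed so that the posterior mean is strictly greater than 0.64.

k = 40

After k conversions and 0 bounces the posterior is Beta(5+k, 25), with mean (5+k)/(5+25+k).
Set (5+k)/(30+k) > 0.64 and solve: k > (0.64·30 − 5)/(1 − 0.64) = 39.444.
The smallest integer exceeding 39.444 is 40, and checking k=40: (45)/(70) = 0.6429 > 0.64.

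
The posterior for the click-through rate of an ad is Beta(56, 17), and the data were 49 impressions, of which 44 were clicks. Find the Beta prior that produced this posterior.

Beta is conjugate to the binomial likelihood: posterior = Beta(α+s, β+f).
Subtract the data counts: 56−44=12, 17−5=12.

Beta(12, 12)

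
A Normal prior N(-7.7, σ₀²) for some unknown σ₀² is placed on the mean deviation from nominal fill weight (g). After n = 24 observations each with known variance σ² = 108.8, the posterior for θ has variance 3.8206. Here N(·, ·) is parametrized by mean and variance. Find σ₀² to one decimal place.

For the Normal–Normal model with known σ², precisions add: τ_n = τ₀ + n/σ².
So 1/σ₀² = 1/3.8206 − 24/108.8 = 0.261739 − 0.220588 = 0.041151.
Hence σ₀² = 1/0.041151 ≈ 24.3.

σ₀² = 24.3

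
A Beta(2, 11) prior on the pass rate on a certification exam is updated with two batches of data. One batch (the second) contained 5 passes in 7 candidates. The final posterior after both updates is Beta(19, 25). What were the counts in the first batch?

12 passes and 12 failures

Sequential conjugate updates are equivalent to a single update on the pooled data, so total successes = posterior α − prior α and total failures = posterior β − prior β.
Total across both batches: 19−2=17 passes, 25−11=14 failures.
Subtract the second batch: 17−5=12 passes and 14−2=12 failures.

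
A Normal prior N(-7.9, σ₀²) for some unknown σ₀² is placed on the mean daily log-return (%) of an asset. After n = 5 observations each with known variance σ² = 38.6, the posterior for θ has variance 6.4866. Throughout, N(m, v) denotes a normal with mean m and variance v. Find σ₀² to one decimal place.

Posterior precision equals prior precision plus data precision: 1/σ_n² = 1/σ₀² + n/σ².
So 1/σ₀² = 1/6.4866 − 5/38.6 = 0.154164 − 0.129534 = 0.024630.
Hence σ₀² = 1/0.024630 ≈ 40.6.

σ₀² = 40.6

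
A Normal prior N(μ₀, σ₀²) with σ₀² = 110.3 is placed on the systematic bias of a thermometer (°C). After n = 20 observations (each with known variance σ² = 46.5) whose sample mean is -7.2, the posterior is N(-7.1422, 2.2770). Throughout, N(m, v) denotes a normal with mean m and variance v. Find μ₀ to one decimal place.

μ₀ = -4.4

The posterior mean is a precision-weighted average: μ_n = (τ₀μ₀ + τ_data·x̄)/(τ₀+τ_data), with τ₀=1/σ₀² and τ_data=n/σ².
Here τ₀ = 1/110.3 = 0.009066 and τ_data = 20/46.5 = 0.430108, so τ_n = 0.439174.
Rearranging for μ₀: μ₀ = (μ_n·τ_n − τ_data·x̄)/τ₀ = (-7.1422·0.439174 − 0.430108·-7.2) / 0.009066 = -0.039891/0.009066 ≈ -4.4.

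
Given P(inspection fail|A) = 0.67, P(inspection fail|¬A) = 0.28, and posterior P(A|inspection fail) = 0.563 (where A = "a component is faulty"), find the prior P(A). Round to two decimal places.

Bayes' rule in odds form gives O(A|E) = O(A)·[P(E|A)/P(E|¬A)], hence O(A) = O(A|E)/LR.
Posterior odds = 0.563/(1−0.563) = 1.2883. LR = 0.67/0.28 = 2.3929.
Prior odds = 1.2883/2.3929 = 0.5384, so P(A) = 0.5384/(1+0.5384) ≈ 0.35.

P(A) = 0.35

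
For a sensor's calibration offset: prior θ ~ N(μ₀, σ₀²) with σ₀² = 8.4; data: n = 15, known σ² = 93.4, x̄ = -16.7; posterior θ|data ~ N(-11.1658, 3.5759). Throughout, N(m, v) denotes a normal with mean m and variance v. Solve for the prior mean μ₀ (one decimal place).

The posterior mean is a precision-weighted average: μ_n = (τ₀μ₀ + τ_data·x̄)/(τ₀+τ_data), with τ₀=1/σ₀² and τ_data=n/σ².
Here τ₀ = 1/8.4 = 0.119048 and τ_data = 15/93.4 = 0.160600, so τ_n = 0.279648.
Rearranging for μ₀: μ₀ = (μ_n·τ_n − τ_data·x̄)/τ₀ = (-11.1658·0.279648 − 0.160600·-16.7) / 0.119048 = -0.440474/0.119048 ≈ -3.7.

μ₀ = -3.7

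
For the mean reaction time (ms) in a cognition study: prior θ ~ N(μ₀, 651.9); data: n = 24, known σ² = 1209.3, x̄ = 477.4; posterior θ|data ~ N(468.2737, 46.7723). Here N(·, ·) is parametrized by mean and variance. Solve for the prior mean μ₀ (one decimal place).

μ₀ = 350.2

The posterior mean is a precision-weighted average: μ_n = (τ₀μ₀ + τ_data·x̄)/(τ₀+τ_data), with τ₀=1/σ₀² and τ_data=n/σ².
Here τ₀ = 1/651.9 = 0.001534 and τ_data = 24/1209.3 = 0.019846, so τ_n = 0.021380.
Rearranging for μ₀: μ₀ = (μ_n·τ_n − τ_data·x̄)/τ₀ = (468.2737·0.021380 − 0.019846·477.4) / 0.001534 = 0.537211/0.001534 ≈ 350.2.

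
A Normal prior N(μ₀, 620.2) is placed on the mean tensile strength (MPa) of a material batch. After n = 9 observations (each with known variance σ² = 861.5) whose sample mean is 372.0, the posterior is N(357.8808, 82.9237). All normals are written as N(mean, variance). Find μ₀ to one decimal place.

μ₀ = 266.4

The posterior mean is a precision-weighted average: μ_n = (τ₀μ₀ + τ_data·x̄)/(τ₀+τ_data), with τ₀=1/σ₀² and τ_data=n/σ².
Here τ₀ = 1/620.2 = 0.001612 and τ_data = 9/861.5 = 0.010447, so τ_n = 0.012059.
Rearranging for μ₀: μ₀ = (μ_n·τ_n − τ_data·x̄)/τ₀ = (357.8808·0.012059 − 0.010447·372.0) / 0.001612 = 0.429401/0.001612 ≈ 266.4.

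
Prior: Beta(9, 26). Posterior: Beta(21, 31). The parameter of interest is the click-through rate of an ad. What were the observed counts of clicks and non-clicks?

12 clicks and 5 non-clicks

Under Beta–binomial conjugacy the posterior parameters are (a+s, b+f).
Match parameters: s=21−9=12, f=31−26=5.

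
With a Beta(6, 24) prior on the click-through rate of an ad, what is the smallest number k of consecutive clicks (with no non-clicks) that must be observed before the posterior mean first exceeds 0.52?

After k clicks and 0 non-clicks the posterior is Beta(6+k, 24), with mean (6+k)/(6+24+k).
Set (6+k)/(30+k) > 0.52 and solve: k > (0.52·30 − 6)/(1 − 0.52) = 20.000.
The smallest integer exceeding 20.000 is 21.

k = 21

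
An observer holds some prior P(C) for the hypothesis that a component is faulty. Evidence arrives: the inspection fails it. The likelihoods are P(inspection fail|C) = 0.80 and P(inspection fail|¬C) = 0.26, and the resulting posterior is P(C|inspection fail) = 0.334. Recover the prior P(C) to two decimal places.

P(C) = 0.14

Bayes' rule in odds form gives O(C|E) = O(C)·[P(E|C)/P(E|¬C)], hence O(C) = O(C|E)/LR.
Posterior odds = 0.334/(1−0.334) = 0.5015. LR = 0.80/0.26 = 3.0769.
Prior odds = 0.5015/3.0769 = 0.1630, so P(C) = 0.1630/(1+0.1630) ≈ 0.14.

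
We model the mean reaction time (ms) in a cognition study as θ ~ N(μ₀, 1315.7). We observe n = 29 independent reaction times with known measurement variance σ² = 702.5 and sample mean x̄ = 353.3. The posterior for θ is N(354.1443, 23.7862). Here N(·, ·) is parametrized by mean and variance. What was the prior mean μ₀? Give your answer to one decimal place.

With known observation variance, the Normal–Normal posterior has precision τ_n = τ₀ + n/σ² and mean μ_n = (τ₀μ₀ + (n/σ²)x̄)/τ_n.
Here τ₀ = 1/1315.7 = 0.000760 and τ_data = 29/702.5 = 0.041281, so τ_n = 0.042041.
Rearranging for μ₀: μ₀ = (μ_n·τ_n − τ_data·x̄)/τ₀ = (354.1443·0.042041 − 0.041281·353.3) / 0.000760 = 0.304003/0.000760 ≈ 400.0.

μ₀ = 400.0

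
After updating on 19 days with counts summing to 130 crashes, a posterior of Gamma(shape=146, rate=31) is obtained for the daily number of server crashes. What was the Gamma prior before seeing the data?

Gamma–Poisson conjugacy: posterior shape = α + Σxᵢ, posterior rate = β + n.
So α = 146 − 130 = 16 and β = 31 − 19 = 12.

Gamma(shape=16, rate=12)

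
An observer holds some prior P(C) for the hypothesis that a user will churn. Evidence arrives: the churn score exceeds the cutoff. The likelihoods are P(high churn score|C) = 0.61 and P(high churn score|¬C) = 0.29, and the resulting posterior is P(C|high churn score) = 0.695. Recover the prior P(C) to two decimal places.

P(C) = 0.52

In odds form, posterior odds = prior odds × likelihood ratio, so prior odds = posterior odds ÷ LR.
Posterior odds = 0.695/(1−0.695) = 2.2787. LR = 0.61/0.29 = 2.1034.
Prior odds = 2.2787/2.1034 = 1.0833, so P(C) = 1.0833/(1+1.0833) ≈ 0.52.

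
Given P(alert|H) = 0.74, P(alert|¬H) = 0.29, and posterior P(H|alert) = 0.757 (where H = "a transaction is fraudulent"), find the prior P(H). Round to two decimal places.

In odds form, posterior odds = prior odds × likelihood ratio, so prior odds = posterior odds ÷ LR.
Posterior odds = 0.757/(1−0.757) = 3.1152. LR = 0.74/0.29 = 2.5517.
Prior odds = 3.1152/2.5517 = 1.2208, so P(H) = 1.2208/(1+1.2208) ≈ 0.55.

P(H) = 0.55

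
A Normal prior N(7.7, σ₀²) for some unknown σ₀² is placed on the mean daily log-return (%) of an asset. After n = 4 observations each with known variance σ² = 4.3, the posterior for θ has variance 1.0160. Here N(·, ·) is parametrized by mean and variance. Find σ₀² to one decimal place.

Posterior precision equals prior precision plus data precision: 1/σ_n² = 1/σ₀² + n/σ².
So 1/σ₀² = 1/1.0160 − 4/4.3 = 0.984252 − 0.930233 = 0.054019.
Hence σ₀² = 1/0.054019 ≈ 18.5.

σ₀² = 18.5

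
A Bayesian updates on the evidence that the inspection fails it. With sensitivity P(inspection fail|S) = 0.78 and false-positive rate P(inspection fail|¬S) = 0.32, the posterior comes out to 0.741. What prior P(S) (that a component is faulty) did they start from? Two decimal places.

In odds form, posterior odds = prior odds × likelihood ratio, so prior odds = posterior odds ÷ LR.
Posterior odds = 0.741/(1−0.741) = 2.8610. LR = 0.78/0.32 = 2.4375.
Prior odds = 2.8610/2.4375 = 1.1737, so P(S) = 1.1737/(1+1.1737) ≈ 0.54.

P(S) = 0.54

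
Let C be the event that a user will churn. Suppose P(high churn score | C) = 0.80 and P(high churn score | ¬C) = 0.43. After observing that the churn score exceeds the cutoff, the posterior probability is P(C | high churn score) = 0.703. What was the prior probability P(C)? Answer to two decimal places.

In odds form, posterior odds = prior odds × likelihood ratio, so prior odds = posterior odds ÷ LR.
Posterior odds = 0.703/(1−0.703) = 2.3670. LR = 0.80/0.43 = 1.8605.
Prior odds = 2.3670/1.8605 = 1.2722, so P(C) = 1.2722/(1+1.2722) ≈ 0.56.

P(C) = 0.56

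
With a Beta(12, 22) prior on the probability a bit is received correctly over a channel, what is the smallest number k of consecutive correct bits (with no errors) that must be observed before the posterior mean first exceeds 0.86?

k = 124

After k correct bits and 0 errors the posterior is Beta(12+k, 22), with mean (12+k)/(12+22+k).
Set (12+k)/(34+k) > 0.86 and solve: k > (0.86·34 − 12)/(1 − 0.86) = 123.143.
The smallest integer exceeding 123.143 is 124, and checking k=124: (136)/(158) = 0.8608 > 0.86.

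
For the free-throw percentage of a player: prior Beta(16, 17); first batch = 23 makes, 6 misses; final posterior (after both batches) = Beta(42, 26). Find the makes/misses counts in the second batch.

Because Beta–binomial updating is additive in the counts, the combined data contributed (α_post−α_prior, β_post−β_prior) successes and failures.
Total across both batches: 42−16=26 makes, 26−17=9 misses.
Subtract the first batch: 26−23=3 makes and 9−6=3 misses.

3 makes and 3 misses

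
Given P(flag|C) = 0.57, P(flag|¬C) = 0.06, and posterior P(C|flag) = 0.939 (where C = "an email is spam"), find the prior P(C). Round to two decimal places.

P(C) = 0.62

In odds form, posterior odds = prior odds × likelihood ratio, so prior odds = posterior odds ÷ LR.
Posterior odds = 0.939/(1−0.939) = 15.3934. LR = 0.57/0.06 = 9.5000.
Prior odds = 15.3934/9.5000 = 1.6204, so P(C) = 1.6204/(1+1.6204) ≈ 0.62.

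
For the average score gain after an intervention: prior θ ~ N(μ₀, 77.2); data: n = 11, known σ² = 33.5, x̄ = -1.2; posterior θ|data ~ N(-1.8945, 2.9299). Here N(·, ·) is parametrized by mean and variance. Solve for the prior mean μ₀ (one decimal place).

μ₀ = -19.5

The posterior mean is a precision-weighted average: μ_n = (τ₀μ₀ + τ_data·x̄)/(τ₀+τ_data), with τ₀=1/σ₀² and τ_data=n/σ².
Here τ₀ = 1/77.2 = 0.012953 and τ_data = 11/33.5 = 0.328358, so τ_n = 0.341311.
Rearranging for μ₀: μ₀ = (μ_n·τ_n − τ_data·x̄)/τ₀ = (-1.8945·0.341311 − 0.328358·-1.2) / 0.012953 = -0.252584/0.012953 ≈ -19.5.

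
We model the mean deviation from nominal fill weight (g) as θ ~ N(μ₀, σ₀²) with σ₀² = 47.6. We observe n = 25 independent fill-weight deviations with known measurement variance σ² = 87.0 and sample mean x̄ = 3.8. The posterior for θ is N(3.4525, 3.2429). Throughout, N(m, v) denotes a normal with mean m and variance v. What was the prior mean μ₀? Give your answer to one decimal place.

With known observation variance, the Normal–Normal posterior has precision τ_n = τ₀ + n/σ² and mean μ_n = (τ₀μ₀ + (n/σ²)x̄)/τ_n.
Here τ₀ = 1/47.6 = 0.021008 and τ_data = 25/87.0 = 0.287356, so τ_n = 0.308364.
Rearranging for μ₀: μ₀ = (μ_n·τ_n − τ_data·x̄)/τ₀ = (3.4525·0.308364 − 0.287356·3.8) / 0.021008 = -0.027326/0.021008 ≈ -1.3.

μ₀ = -1.3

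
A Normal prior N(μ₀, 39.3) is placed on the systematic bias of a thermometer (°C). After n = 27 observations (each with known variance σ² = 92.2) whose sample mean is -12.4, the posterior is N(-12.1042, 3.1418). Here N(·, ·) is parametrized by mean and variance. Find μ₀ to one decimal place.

The posterior mean is a precision-weighted average: μ_n = (τ₀μ₀ + τ_data·x̄)/(τ₀+τ_data), with τ₀=1/σ₀² and τ_data=n/σ².
Here τ₀ = 1/39.3 = 0.025445 and τ_data = 27/92.2 = 0.292842, so τ_n = 0.318287.
Rearranging for μ₀: μ₀ = (μ_n·τ_n − τ_data·x̄)/τ₀ = (-12.1042·0.318287 − 0.292842·-12.4) / 0.025445 = -0.221369/0.025445 ≈ -8.7.

μ₀ = -8.7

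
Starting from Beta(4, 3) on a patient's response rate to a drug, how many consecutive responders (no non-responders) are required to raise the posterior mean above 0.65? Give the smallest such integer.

k = 2

After k responders and 0 non-responders the posterior is Beta(4+k, 3), with mean (4+k)/(4+3+k).
Set (4+k)/(7+k) > 0.65 and solve: k > (0.65·7 − 4)/(1 − 0.65) = 1.571.
The smallest integer exceeding 1.571 is 2, and checking k=2: (6)/(9) = 0.6667 > 0.65.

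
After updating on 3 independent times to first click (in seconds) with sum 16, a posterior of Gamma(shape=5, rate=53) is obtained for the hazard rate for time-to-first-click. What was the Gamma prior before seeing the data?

Gamma–exponential conjugacy: posterior shape = α + n, posterior rate = β + Σtᵢ.
So α = 5 − 3 = 2 and β = 53 − 16 = 37.

Gamma(shape=2, rate=37)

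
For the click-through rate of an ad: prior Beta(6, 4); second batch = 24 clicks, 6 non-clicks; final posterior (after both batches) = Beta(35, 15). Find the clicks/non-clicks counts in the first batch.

Sequential conjugate updates are equivalent to a single update on the pooled data, so total successes = posterior α − prior α and total failures = posterior β − prior β.
Total across both batches: 35−6=29 clicks, 15−4=11 non-clicks.
Subtract the second batch: 29−24=5 clicks and 11−6=5 non-clicks.

5 clicks and 5 non-clicks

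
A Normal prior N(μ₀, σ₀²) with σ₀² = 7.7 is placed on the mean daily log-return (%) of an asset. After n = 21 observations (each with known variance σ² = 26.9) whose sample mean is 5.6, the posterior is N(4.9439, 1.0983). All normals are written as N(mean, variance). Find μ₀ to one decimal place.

The posterior mean is a precision-weighted average: μ_n = (τ₀μ₀ + τ_data·x̄)/(τ₀+τ_data), with τ₀=1/σ₀² and τ_data=n/σ².
Here τ₀ = 1/7.7 = 0.129870 and τ_data = 21/26.9 = 0.780669, so τ_n = 0.910539.
Rearranging for μ₀: μ₀ = (μ_n·τ_n − τ_data·x̄)/τ₀ = (4.9439·0.910539 − 0.780669·5.6) / 0.129870 = 0.129867/0.129870 ≈ 1.0.

μ₀ = 1.0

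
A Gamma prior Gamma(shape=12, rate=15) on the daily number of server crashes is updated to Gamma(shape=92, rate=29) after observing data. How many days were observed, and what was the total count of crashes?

Gamma–Poisson conjugacy: posterior shape = α + Σxᵢ, posterior rate = β + n.
Matching: Σxᵢ = 92 − 12 = 80 and n = 29 − 15 = 14.

n = 14 days with total 80 crashes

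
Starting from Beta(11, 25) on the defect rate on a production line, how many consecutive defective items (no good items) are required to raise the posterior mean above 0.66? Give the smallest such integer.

k = 38

After k defective items and 0 good items the posterior is Beta(11+k, 25), with mean (11+k)/(11+25+k).
Set (11+k)/(36+k) > 0.66 and solve: k > (0.66·36 − 11)/(1 − 0.66) = 37.529.
The smallest integer exceeding 37.529 is 38, and checking k=38: (49)/(74) = 0.6622 > 0.66.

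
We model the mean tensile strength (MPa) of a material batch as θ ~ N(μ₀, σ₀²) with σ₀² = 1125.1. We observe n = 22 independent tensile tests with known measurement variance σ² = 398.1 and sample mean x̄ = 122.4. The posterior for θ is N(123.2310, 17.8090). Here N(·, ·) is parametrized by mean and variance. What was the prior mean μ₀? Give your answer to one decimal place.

μ₀ = 174.9

The posterior mean is a precision-weighted average: μ_n = (τ₀μ₀ + τ_data·x̄)/(τ₀+τ_data), with τ₀=1/σ₀² and τ_data=n/σ².
Here τ₀ = 1/1125.1 = 0.000889 and τ_data = 22/398.1 = 0.055262, so τ_n = 0.056151.
Rearranging for μ₀: μ₀ = (μ_n·τ_n − τ_data·x̄)/τ₀ = (123.2310·0.056151 − 0.055262·122.4) / 0.000889 = 0.155475/0.000889 ≈ 174.9.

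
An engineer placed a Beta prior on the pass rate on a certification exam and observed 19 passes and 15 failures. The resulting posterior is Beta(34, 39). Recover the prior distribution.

A Beta(α, β) prior with s successes and f failures in binomial data gives a Beta(α+s, β+f) posterior.
Subtract the data counts: 34−19=15, 39−15=24.

Beta(15, 24)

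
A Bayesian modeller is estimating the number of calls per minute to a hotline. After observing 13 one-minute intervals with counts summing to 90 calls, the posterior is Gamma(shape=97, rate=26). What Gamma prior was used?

A Gamma(α, β) prior (rate parametrization) on a Poisson rate with n observations summing to S gives posterior Gamma(α+S, β+n).
So α = 97 − 90 = 7 and β = 26 − 13 = 13.

Gamma(shape=7, rate=13)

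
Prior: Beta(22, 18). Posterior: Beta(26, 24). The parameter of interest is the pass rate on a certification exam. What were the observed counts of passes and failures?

Beta is conjugate to the binomial likelihood: posterior = Beta(a+s, b+f).
So s = 26 − 22 = 4 and f = 24 − 18 = 6.

4 passes and 6 failures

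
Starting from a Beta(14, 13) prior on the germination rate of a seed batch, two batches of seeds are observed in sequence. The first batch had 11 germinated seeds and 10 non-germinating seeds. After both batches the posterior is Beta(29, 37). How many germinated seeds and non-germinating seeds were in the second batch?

Because Beta–binomial updating is additive in the counts, the combined data contributed (α_post−α_prior, β_post−β_prior) successes and failures.
Total across both batches: 29−14=15 germinated seeds, 37−13=24 non-germinating seeds.
Subtract the first batch: 15−11=4 germinated seeds and 24−10=14 non-germinating seeds.

4 germinated seeds and 14 non-germinating seeds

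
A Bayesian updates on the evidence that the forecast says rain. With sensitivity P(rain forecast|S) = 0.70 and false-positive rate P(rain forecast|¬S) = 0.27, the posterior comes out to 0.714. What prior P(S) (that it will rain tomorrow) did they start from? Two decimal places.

P(S) = 0.49

In odds form, posterior odds = prior odds × likelihood ratio, so prior odds = posterior odds ÷ LR.
Posterior odds = 0.714/(1−0.714) = 2.4965. LR = 0.70/0.27 = 2.5926.
Prior odds = 2.4965/2.5926 = 0.9629, so P(S) = 0.9629/(1+0.9629) ≈ 0.49.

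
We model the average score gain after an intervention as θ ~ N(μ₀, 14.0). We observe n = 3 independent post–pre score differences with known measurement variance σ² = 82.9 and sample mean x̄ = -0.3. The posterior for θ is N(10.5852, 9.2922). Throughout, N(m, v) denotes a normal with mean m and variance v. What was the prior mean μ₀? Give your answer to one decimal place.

With known observation variance, the Normal–Normal posterior has precision τ_n = τ₀ + n/σ² and mean μ_n = (τ₀μ₀ + (n/σ²)x̄)/τ_n.
Here τ₀ = 1/14.0 = 0.071429 and τ_data = 3/82.9 = 0.036188, so τ_n = 0.107617.
Rearranging for μ₀: μ₀ = (μ_n·τ_n − τ_data·x̄)/τ₀ = (10.5852·0.107617 − 0.036188·-0.3) / 0.071429 = 1.150004/0.071429 ≈ 16.1.

μ₀ = 16.1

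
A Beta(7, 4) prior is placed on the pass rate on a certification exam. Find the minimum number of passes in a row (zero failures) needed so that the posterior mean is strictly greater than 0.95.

k = 70

After k passes and 0 failures the posterior is Beta(7+k, 4), with mean (7+k)/(7+4+k).
Set (7+k)/(11+k) > 0.95 and solve: k > (0.95·11 − 7)/(1 − 0.95) = 69.000.
The smallest integer exceeding 69.000 is 70.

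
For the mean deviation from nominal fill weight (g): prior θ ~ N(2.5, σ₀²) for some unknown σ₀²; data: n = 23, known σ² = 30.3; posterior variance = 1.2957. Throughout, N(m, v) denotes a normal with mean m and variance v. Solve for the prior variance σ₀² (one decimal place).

Posterior precision equals prior precision plus data precision: 1/σ_n² = 1/σ₀² + n/σ².
So 1/σ₀² = 1/1.2957 − 23/30.3 = 0.771784 − 0.759076 = 0.012708.
Hence σ₀² = 1/0.012708 ≈ 78.7.

σ₀² = 78.7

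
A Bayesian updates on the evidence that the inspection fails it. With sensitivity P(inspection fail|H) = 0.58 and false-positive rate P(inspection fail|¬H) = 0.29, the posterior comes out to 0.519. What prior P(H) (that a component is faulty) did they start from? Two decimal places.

In odds form, posterior odds = prior odds × likelihood ratio, so prior odds = posterior odds ÷ LR.
Posterior odds = 0.519/(1−0.519) = 1.0790. LR = 0.58/0.29 = 2.0000.
Prior odds = 1.0790/2.0000 = 0.5395, so P(H) = 0.5395/(1+0.5395) ≈ 0.35.

P(H) = 0.35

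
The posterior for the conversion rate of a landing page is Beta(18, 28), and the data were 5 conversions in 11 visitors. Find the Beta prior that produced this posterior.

Beta(13, 22)

A Beta(a, b) prior with s successes and f failures in binomial data gives a Beta(a+s, b+f) posterior.
So a = 18 − 5 = 13 and b = 28 − 6 = 22.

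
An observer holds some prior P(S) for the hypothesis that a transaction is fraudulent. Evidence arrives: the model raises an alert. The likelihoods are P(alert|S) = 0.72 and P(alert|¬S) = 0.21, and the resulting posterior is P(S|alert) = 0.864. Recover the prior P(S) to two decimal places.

P(S) = 0.65

Bayes' rule in odds form gives O(S|E) = O(S)·[P(E|S)/P(E|¬S)], hence O(S) = O(S|E)/LR.
Posterior odds = 0.864/(1−0.864) = 6.3529. LR = 0.72/0.21 = 3.4286.
Prior odds = 6.3529/3.4286 = 1.8529, so P(S) = 1.8529/(1+1.8529) ≈ 0.65.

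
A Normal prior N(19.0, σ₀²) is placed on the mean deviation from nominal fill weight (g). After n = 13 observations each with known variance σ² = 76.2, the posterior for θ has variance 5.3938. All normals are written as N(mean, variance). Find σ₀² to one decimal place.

Posterior precision equals prior precision plus data precision: 1/σ_n² = 1/σ₀² + n/σ².
So 1/σ₀² = 1/5.3938 − 13/76.2 = 0.185398 − 0.170604 = 0.014794.
Hence σ₀² = 1/0.014794 ≈ 67.6.

σ₀² = 67.6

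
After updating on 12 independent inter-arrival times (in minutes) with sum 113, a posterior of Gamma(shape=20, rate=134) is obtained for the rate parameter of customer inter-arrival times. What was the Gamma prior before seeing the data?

Gamma(shape=8, rate=21)

For an exponential likelihood with a Gamma(α, β) prior on the rate, n observations with total T give posterior Gamma(α+n, β+T).
So α = 20 − 12 = 8 and β = 134 − 113 = 21.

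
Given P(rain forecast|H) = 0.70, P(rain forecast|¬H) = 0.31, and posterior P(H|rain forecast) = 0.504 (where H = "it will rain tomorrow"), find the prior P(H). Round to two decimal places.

P(H) = 0.31

In odds form, posterior odds = prior odds × likelihood ratio, so prior odds = posterior odds ÷ LR.
Posterior odds = 0.504/(1−0.504) = 1.0161. LR = 0.70/0.31 = 2.2581.
Prior odds = 1.0161/2.2581 = 0.4500, so P(H) = 0.4500/(1+0.4500) ≈ 0.31.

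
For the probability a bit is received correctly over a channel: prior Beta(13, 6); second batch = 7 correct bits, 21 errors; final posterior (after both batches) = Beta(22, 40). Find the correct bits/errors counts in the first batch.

2 correct bits and 13 errors

Because Beta–binomial updating is additive in the counts, the combined data contributed (α_post−α_prior, β_post−β_prior) successes and failures.
Total across both batches: 22−13=9 correct bits, 40−6=34 errors.
Subtract the second batch: 9−7=2 correct bits and 34−21=13 errors.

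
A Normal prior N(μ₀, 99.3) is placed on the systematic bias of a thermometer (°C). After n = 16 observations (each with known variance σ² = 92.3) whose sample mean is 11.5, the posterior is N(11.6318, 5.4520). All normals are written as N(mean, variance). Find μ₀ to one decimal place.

With known observation variance, the Normal–Normal posterior has precision τ_n = τ₀ + n/σ² and mean μ_n = (τ₀μ₀ + (n/σ²)x̄)/τ_n.
Here τ₀ = 1/99.3 = 0.010070 and τ_data = 16/92.3 = 0.173348, so τ_n = 0.183418.
Rearranging for μ₀: μ₀ = (μ_n·τ_n − τ_data·x̄)/τ₀ = (11.6318·0.183418 − 0.173348·11.5) / 0.010070 = 0.139979/0.010070 ≈ 13.9.

μ₀ = 13.9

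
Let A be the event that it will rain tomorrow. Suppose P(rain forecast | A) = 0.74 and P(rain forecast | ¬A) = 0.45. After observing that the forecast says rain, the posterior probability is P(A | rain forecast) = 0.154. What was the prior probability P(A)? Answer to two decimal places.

P(A) = 0.10

Bayes' rule in odds form gives O(A|E) = O(A)·[P(E|A)/P(E|¬A)], hence O(A) = O(A|E)/LR.
Posterior odds = 0.154/(1−0.154) = 0.1820. LR = 0.74/0.45 = 1.6444.
Prior odds = 0.1820/1.6444 = 0.1107, so P(A) = 0.1107/(1+0.1107) ≈ 0.10.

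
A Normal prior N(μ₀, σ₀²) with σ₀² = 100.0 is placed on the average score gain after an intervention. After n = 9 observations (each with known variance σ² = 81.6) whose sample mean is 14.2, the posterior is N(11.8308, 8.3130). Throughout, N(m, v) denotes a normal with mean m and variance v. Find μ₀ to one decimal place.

μ₀ = -14.3

The posterior mean is a precision-weighted average: μ_n = (τ₀μ₀ + τ_data·x̄)/(τ₀+τ_data), with τ₀=1/σ₀² and τ_data=n/σ².
Here τ₀ = 1/100.0 = 0.010000 and τ_data = 9/81.6 = 0.110294, so τ_n = 0.120294.
Rearranging for μ₀: μ₀ = (μ_n·τ_n − τ_data·x̄)/τ₀ = (11.8308·0.120294 − 0.110294·14.2) / 0.010000 = -0.143001/0.010000 ≈ -14.3.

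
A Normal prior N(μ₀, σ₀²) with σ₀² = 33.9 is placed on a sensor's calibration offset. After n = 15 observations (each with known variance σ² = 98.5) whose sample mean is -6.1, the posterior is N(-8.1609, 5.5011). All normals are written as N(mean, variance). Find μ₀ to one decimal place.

μ₀ = -18.8

With known observation variance, the Normal–Normal posterior has precision τ_n = τ₀ + n/σ² and mean μ_n = (τ₀μ₀ + (n/σ²)x̄)/τ_n.
Here τ₀ = 1/33.9 = 0.029499 and τ_data = 15/98.5 = 0.152284, so τ_n = 0.181783.
Rearranging for μ₀: μ₀ = (μ_n·τ_n − τ_data·x̄)/τ₀ = (-8.1609·0.181783 − 0.152284·-6.1) / 0.029499 = -0.554580/0.029499 ≈ -18.8.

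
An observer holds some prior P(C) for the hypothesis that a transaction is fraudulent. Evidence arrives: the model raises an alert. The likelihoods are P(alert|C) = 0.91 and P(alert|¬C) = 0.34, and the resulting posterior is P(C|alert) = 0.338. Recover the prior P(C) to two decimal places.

P(C) = 0.16

Bayes' rule in odds form gives O(C|E) = O(C)·[P(E|C)/P(E|¬C)], hence O(C) = O(C|E)/LR.
Posterior odds = 0.338/(1−0.338) = 0.5106. LR = 0.91/0.34 = 2.6765.
Prior odds = 0.5106/2.6765 = 0.1908, so P(C) = 0.1908/(1+0.1908) ≈ 0.16.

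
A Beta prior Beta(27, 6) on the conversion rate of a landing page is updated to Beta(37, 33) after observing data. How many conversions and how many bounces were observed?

Beta is conjugate to the binomial likelihood: posterior = Beta(α+s, β+f).
Match parameters: s=37−27=10, f=33−6=27.

10 conversions and 27 bounces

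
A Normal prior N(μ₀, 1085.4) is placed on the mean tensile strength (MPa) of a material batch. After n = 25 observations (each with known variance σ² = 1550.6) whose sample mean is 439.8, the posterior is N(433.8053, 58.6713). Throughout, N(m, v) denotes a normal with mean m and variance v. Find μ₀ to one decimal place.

The posterior mean is a precision-weighted average: μ_n = (τ₀μ₀ + τ_data·x̄)/(τ₀+τ_data), with τ₀=1/σ₀² and τ_data=n/σ².
Here τ₀ = 1/1085.4 = 0.000921 and τ_data = 25/1550.6 = 0.016123, so τ_n = 0.017044.
Rearranging for μ₀: μ₀ = (μ_n·τ_n − τ_data·x̄)/τ₀ = (433.8053·0.017044 − 0.016123·439.8) / 0.000921 = 0.302882/0.000921 ≈ 328.9.

μ₀ = 328.9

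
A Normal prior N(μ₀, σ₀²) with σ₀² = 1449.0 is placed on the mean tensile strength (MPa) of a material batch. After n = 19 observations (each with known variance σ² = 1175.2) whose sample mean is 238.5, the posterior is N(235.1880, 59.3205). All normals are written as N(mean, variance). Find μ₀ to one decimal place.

The posterior mean is a precision-weighted average: μ_n = (τ₀μ₀ + τ_data·x̄)/(τ₀+τ_data), with τ₀=1/σ₀² and τ_data=n/σ².
Here τ₀ = 1/1449.0 = 0.000690 and τ_data = 19/1175.2 = 0.016167, so τ_n = 0.016857.
Rearranging for μ₀: μ₀ = (μ_n·τ_n − τ_data·x̄)/τ₀ = (235.1880·0.016857 − 0.016167·238.5) / 0.000690 = 0.108735/0.000690 ≈ 157.6.

μ₀ = 157.6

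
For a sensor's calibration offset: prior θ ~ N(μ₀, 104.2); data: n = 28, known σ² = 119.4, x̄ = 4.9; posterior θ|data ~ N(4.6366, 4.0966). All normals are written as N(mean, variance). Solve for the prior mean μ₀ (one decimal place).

The posterior mean is a precision-weighted average: μ_n = (τ₀μ₀ + τ_data·x̄)/(τ₀+τ_data), with τ₀=1/σ₀² and τ_data=n/σ².
Here τ₀ = 1/104.2 = 0.009597 and τ_data = 28/119.4 = 0.234506, so τ_n = 0.244103.
Rearranging for μ₀: μ₀ = (μ_n·τ_n − τ_data·x̄)/τ₀ = (4.6366·0.244103 − 0.234506·4.9) / 0.009597 = -0.017271/0.009597 ≈ -1.8.

μ₀ = -1.8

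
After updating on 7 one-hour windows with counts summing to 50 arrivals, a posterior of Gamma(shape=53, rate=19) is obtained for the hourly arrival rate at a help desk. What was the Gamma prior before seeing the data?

Gamma(shape=3, rate=12)

Gamma–Poisson conjugacy: posterior shape = α + Σxᵢ, posterior rate = β + n.
So α = 53 − 50 = 3 and β = 19 − 7 = 12.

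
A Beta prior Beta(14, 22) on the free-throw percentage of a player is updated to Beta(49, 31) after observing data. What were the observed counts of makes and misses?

35 makes and 9 misses

Beta is conjugate to the binomial likelihood: posterior = Beta(a+s, b+f).
So s = 49 − 14 = 35 and f = 31 − 22 = 9.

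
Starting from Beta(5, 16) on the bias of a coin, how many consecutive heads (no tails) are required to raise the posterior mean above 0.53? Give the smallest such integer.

After k heads and 0 tails the posterior is Beta(5+k, 16), with mean (5+k)/(5+16+k).
Set (5+k)/(21+k) > 0.53 and solve: k > (0.53·21 − 5)/(1 − 0.53) = 13.043.
The smallest integer exceeding 13.043 is 14.

k = 14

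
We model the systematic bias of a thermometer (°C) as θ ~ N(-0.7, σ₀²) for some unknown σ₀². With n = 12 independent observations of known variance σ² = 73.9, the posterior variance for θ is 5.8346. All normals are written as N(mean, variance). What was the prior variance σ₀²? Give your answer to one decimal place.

For the Normal–Normal model with known σ², precisions add: τ_n = τ₀ + n/σ².
So 1/σ₀² = 1/5.8346 − 12/73.9 = 0.171391 − 0.162382 = 0.009009.
Hence σ₀² = 1/0.009009 ≈ 111.0.

σ₀² = 111.0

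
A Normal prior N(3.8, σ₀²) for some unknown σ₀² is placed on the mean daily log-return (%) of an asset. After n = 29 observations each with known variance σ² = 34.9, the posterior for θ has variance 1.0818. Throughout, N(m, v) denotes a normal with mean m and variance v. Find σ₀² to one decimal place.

σ₀² = 10.7

For the Normal–Normal model with known σ², precisions add: τ_n = τ₀ + n/σ².
So 1/σ₀² = 1/1.0818 − 29/34.9 = 0.924385 − 0.830946 = 0.093439.
Hence σ₀² = 1/0.093439 ≈ 10.7.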